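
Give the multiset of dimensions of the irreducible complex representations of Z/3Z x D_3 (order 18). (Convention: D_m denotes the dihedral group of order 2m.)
Dimensions: 1, 1, 1, 1, 1, 1, 2, 2, 2

Working: There are 9 irreducibles (= number of conjugacy classes). Their dimensions d_i satisfy sum d_i^2 = |G| = 18: 1 + 1 + 1 + 1 + 1 + 1 + 4 + 4 + 4 = 18. (For the product with Z/3Z: each of the 3 1-dim characters of Z/3Z tensors with each irrep of D_3, giving 3 copies of each D_3-dimension.)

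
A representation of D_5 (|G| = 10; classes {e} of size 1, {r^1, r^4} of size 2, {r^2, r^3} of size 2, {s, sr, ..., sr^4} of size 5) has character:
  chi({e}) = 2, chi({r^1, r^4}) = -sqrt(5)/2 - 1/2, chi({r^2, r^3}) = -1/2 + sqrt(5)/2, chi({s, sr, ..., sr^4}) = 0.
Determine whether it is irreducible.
Irreducible: <chi, chi> = 1.

Details: <chi, chi> = (1/|G|) sum_C |C| * |chi(C)|^2 = (1/10)[1*|2|^2 + 2*|-sqrt(5)/2 - 1/2|^2 + 2*|-1/2 + sqrt(5)/2|^2 + 5*|0|^2]
  = (1/10)[(4) + (sqrt(5) + 3) + (3 - sqrt(5)) + (0)] = 10/10 = 1.
A character is irreducible iff <chi, chi> = 1, so this representation is irreducible.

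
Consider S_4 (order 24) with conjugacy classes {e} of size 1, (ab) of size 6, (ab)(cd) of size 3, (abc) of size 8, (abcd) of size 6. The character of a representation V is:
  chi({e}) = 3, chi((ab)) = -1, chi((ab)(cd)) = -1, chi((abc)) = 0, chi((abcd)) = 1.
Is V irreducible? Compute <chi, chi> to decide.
Irreducible: <chi, chi> = 1.

Justification: <chi, chi> = (1/|G|) sum_C |C| * |chi(C)|^2 = (1/24)[1*|3|^2 + 6*|-1|^2 + 3*|-1|^2 + 8*|0|^2 + 6*|1|^2]
  = (1/24)[(9) + (6) + (3) + (0) + (6)] = 24/24 = 1.
A character is irreducible iff <chi, chi> = 1, so this representation is irreducible.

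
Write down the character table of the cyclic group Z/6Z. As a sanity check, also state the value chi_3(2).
Character table of Z/6Z (irreps indexed chi_0,...,chi_5 with chi_k(m) = zeta_6^(k*m), zeta_6 = exp(2*pi*i/6)):
  irrep \ class  {0} (size 1)  {1} (size 1)    {2} (size 1)    {3} (size 1)  {4} (size 1)    {5} (size 1)  
  chi_0          1             1               1               1             1               1             
  chi_1          1             exp(I*pi/3)     exp(2*I*pi/3)   -1            exp(-2*I*pi/3)  exp(-I*pi/3)  
  chi_2          1             exp(2*I*pi/3)   exp(-2*I*pi/3)  1             exp(2*I*pi/3)   exp(-2*I*pi/3)
  chi_3          1             -1              1               -1            1               -1            
  chi_4          1             exp(-2*I*pi/3)  exp(2*I*pi/3)   1             exp(-2*I*pi/3)  exp(2*I*pi/3) 
  chi_5          1             exp(-I*pi/3)    exp(-2*I*pi/3)  -1            exp(2*I*pi/3)   exp(I*pi/3)   

Spot check: chi_3(2) = zeta_6^(3*2) = zeta_6^6 = 1.

Working: Z/6Z is abelian, so all 6 irreducible complex representations are 1-dimensional. They are given by chi_k(m) = zeta_6^(k*m) for k = 0,...,5. Row orthogonality: sum_m chi_k(m) conj(chi_l(m)) = 6 * [k = l].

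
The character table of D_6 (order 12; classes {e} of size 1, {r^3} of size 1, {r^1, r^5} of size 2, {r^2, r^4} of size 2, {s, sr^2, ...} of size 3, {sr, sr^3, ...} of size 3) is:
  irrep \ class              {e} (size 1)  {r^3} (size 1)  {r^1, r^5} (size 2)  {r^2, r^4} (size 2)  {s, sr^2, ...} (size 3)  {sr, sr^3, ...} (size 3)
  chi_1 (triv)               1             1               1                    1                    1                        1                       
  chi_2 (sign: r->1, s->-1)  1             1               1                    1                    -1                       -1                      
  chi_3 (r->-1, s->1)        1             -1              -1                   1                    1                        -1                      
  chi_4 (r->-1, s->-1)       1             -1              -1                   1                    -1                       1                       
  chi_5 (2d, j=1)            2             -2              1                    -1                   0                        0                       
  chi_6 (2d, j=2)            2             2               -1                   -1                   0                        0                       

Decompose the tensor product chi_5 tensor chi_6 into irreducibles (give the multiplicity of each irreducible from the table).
chi_5 tensor chi_6 = chi_3 + chi_4 + chi_5 (all other irreducibles have multiplicity 0).

Reasoning: The character of a tensor product is the pointwise product (chi_5 * chi_6)(C) = chi_5(C) * chi_6(C):
  {e}: (2)*(2), {r^3}: (-2)*(2), {r^1, r^5}: (1)*(-1), {r^2, r^4}: (-1)*(-1), {s, sr^2, ...}: (0)*(0), {sr, sr^3, ...}: (0)*(0)
so (chi_5 * chi_6) takes values
  {e} -> 4, {r^3} -> -4, {r^1, r^5} -> -1, {r^2, r^4} -> 1, {s, sr^2, ...} -> 0, {sr, sr^3, ...} -> 0.
Now take the inner product of this character with each irreducible chi from the table, <chi_5*chi_6, chi> = (1/12) sum_C |C| (chi_5*chi_6)(C) conj(chi(C)):
  <chi_5*chi_6, chi_1> = (1/12)[1*(4)*conj(1) + 1*(-4)*conj(1) + 2*(-1)*conj(1) + 2*(1)*conj(1) + 3*(0)*conj(1) + 3*(0)*conj(1)]
      = (1/12)[(4) + (-4) + (-2) + (2) + (0) + (0)] = 0/12 = 0
  <chi_5*chi_6, chi_2> = (1/12)[1*(4)*conj(1) + 1*(-4)*conj(1) + 2*(-1)*conj(1) + 2*(1)*conj(1) + 3*(0)*conj(-1) + 3*(0)*conj(-1)]
      = (1/12)[(4) + (-4) + (-2) + (2) + (0) + (0)] = 0/12 = 0
  <chi_5*chi_6, chi_3> = (1/12)[1*(4)*conj(1) + 1*(-4)*conj(-1) + 2*(-1)*conj(-1) + 2*(1)*conj(1) + 3*(0)*conj(1) + 3*(0)*conj(-1)]
      = (1/12)[(4) + (4) + (2) + (2) + (0) + (0)] = 12/12 = 1
  <chi_5*chi_6, chi_4> = (1/12)[1*(4)*conj(1) + 1*(-4)*conj(-1) + 2*(-1)*conj(-1) + 2*(1)*conj(1) + 3*(0)*conj(-1) + 3*(0)*conj(1)]
      = (1/12)[(4) + (4) + (2) + (2) + (0) + (0)] = 12/12 = 1
  <chi_5*chi_6, chi_5> = (1/12)[1*(4)*conj(2) + 1*(-4)*conj(-2) + 2*(-1)*conj(1) + 2*(1)*conj(-1) + 3*(0)*conj(0) + 3*(0)*conj(0)]
      = (1/12)[(8) + (8) + (-2) + (-2) + (0) + (0)] = 12/12 = 1
  <chi_5*chi_6, chi_6> = (1/12)[1*(4)*conj(2) + 1*(-4)*conj(2) + 2*(-1)*conj(-1) + 2*(1)*conj(-1) + 3*(0)*conj(0) + 3*(0)*conj(0)]
      = (1/12)[(8) + (-8) + (2) + (-2) + (0) + (0)] = 0/12 = 0
Hence the multiplicities are chi_3: 1, chi_4: 1, chi_5: 1. Dimension check: dim(chi_5)*dim(chi_6) = 2*2 = 4 and sum (mult * dim) = 1*1 + 1*1 + 1*2 = 4.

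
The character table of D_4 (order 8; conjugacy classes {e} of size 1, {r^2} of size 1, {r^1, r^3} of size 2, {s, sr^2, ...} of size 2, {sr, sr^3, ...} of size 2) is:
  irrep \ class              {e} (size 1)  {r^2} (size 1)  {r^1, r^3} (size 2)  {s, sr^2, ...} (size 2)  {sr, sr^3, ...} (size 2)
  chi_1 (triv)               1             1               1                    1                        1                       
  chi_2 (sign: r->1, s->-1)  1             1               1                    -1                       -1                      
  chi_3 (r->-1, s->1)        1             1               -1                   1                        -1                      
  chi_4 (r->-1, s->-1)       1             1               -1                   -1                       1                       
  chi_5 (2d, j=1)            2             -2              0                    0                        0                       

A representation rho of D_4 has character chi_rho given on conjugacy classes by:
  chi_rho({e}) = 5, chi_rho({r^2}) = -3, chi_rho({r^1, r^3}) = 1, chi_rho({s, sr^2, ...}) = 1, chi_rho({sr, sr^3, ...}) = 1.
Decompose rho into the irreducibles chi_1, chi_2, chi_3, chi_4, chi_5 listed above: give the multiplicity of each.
Multiplicities: chi_1: 1, chi_2: 0, chi_3: 0, chi_4: 0, chi_5: 2.

Argument: Use <chi_rho, chi> = (1/|G|) sum_C |C| * chi_rho(C) * conj(chi(C)) with |G| = 8 for each irreducible chi in the table:
  <chi_rho, chi_1> = (1/8)[1*(5)*conj(1) + 1*(-3)*conj(1) + 2*(1)*conj(1) + 2*(1)*conj(1) + 2*(1)*conj(1)]
      = (1/8)[(5) + (-3) + (2) + (2) + (2)] = 8/8 = 1
  <chi_rho, chi_2> = (1/8)[1*(5)*conj(1) + 1*(-3)*conj(1) + 2*(1)*conj(1) + 2*(1)*conj(-1) + 2*(1)*conj(-1)]
      = (1/8)[(5) + (-3) + (2) + (-2) + (-2)] = 0/8 = 0
  <chi_rho, chi_3> = (1/8)[1*(5)*conj(1) + 1*(-3)*conj(1) + 2*(1)*conj(-1) + 2*(1)*conj(1) + 2*(1)*conj(-1)]
      = (1/8)[(5) + (-3) + (-2) + (2) + (-2)] = 0/8 = 0
  <chi_rho, chi_4> = (1/8)[1*(5)*conj(1) + 1*(-3)*conj(1) + 2*(1)*conj(-1) + 2*(1)*conj(-1) + 2*(1)*conj(1)]
      = (1/8)[(5) + (-3) + (-2) + (-2) + (2)] = 0/8 = 0
  <chi_rho, chi_5> = (1/8)[1*(5)*conj(2) + 1*(-3)*conj(-2) + 2*(1)*conj(0) + 2*(1)*conj(0) + 2*(1)*conj(0)]
      = (1/8)[(10) + (6) + (0) + (0) + (0)] = 16/8 = 2
Dimension check: dim(rho) = sum (mult * dim) = 1*1 + 0*1 + 0*1 + 0*1 + 2*2 = 5 = chi_rho(e) = 5.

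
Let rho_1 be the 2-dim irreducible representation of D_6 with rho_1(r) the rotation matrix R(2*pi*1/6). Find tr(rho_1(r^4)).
chi_{rho_1}(r^4) = 2*cos(2*pi*1*4/6) = -1

Details: rho_1(r^4) is rotation by angle 2*pi*1*4/6, whose trace is 2*cos(2*pi*1*4/6) = -1.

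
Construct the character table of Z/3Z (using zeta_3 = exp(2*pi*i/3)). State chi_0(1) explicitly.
Character table of Z/3Z (irreps indexed chi_0,...,chi_2 with chi_k(m) = zeta_3^(k*m), zeta_3 = exp(2*pi*i/3)):
  irrep \ class  {0} (size 1)  {1} (size 1)    {2} (size 1)  
  chi_0          1             1               1             
  chi_1          1             exp(2*I*pi/3)   exp(-2*I*pi/3)
  chi_2          1             exp(-2*I*pi/3)  exp(2*I*pi/3) 

Spot check: chi_0(1) = zeta_3^(0*1) = zeta_3^0 = 1.

Why: Z/3Z is abelian, so all 3 irreducible complex representations are 1-dimensional. They are given by chi_k(m) = zeta_3^(k*m) for k = 0,...,2. Row orthogonality: sum_m chi_k(m) conj(chi_l(m)) = 3 * [k = l].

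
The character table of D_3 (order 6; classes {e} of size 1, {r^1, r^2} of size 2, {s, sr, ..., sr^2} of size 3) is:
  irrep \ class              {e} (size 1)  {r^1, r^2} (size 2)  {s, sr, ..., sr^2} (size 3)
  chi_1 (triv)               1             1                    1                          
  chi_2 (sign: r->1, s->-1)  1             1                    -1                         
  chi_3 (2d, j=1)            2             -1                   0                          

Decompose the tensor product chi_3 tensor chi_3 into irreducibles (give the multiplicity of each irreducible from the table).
chi_3 tensor chi_3 = chi_1 + chi_2 + chi_3 (all other irreducibles have multiplicity 0).

Why: The character of a tensor product is the pointwise product (chi_3 * chi_3)(C) = chi_3(C) * chi_3(C):
  {e}: (2)*(2), {r^1, r^2}: (-1)*(-1), {s, sr, ..., sr^2}: (0)*(0)
so (chi_3 * chi_3) takes values
  {e} -> 4, {r^1, r^2} -> 1, {s, sr, ..., sr^2} -> 0.
Now take the inner product of this character with each irreducible chi from the table, <chi_3*chi_3, chi> = (1/6) sum_C |C| (chi_3*chi_3)(C) conj(chi(C)):
  <chi_3*chi_3, chi_1> = (1/6)[1*(4)*conj(1) + 2*(1)*conj(1) + 3*(0)*conj(1)]
      = (1/6)[(4) + (2) + (0)] = 6/6 = 1
  <chi_3*chi_3, chi_2> = (1/6)[1*(4)*conj(1) + 2*(1)*conj(1) + 3*(0)*conj(-1)]
      = (1/6)[(4) + (2) + (0)] = 6/6 = 1
  <chi_3*chi_3, chi_3> = (1/6)[1*(4)*conj(2) + 2*(1)*conj(-1) + 3*(0)*conj(0)]
      = (1/6)[(8) + (-2) + (0)] = 6/6 = 1
Hence the multiplicities are chi_1: 1, chi_2: 1, chi_3: 1. Dimension check: dim(chi_3)*dim(chi_3) = 2*2 = 4 and sum (mult * dim) = 1*1 + 1*1 + 1*2 = 4.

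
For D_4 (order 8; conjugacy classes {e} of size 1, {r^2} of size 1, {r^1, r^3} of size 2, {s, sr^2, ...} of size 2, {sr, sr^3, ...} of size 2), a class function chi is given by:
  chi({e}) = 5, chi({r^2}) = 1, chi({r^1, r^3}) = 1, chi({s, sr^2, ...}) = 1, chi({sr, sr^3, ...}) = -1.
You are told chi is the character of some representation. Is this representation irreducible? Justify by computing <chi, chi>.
Not irreducible (reducible): <chi, chi> = 4 > 1.

<chi, chi> = (1/|G|) sum_C |C| * |chi(C)|^2 = (1/8)[1*|5|^2 + 1*|1|^2 + 2*|1|^2 + 2*|1|^2 + 2*|-1|^2]
  = (1/8)[(25) + (1) + (2) + (2) + (2)] = 32/8 = 4.
A character is irreducible iff <chi, chi> = 1, so this representation is reducible.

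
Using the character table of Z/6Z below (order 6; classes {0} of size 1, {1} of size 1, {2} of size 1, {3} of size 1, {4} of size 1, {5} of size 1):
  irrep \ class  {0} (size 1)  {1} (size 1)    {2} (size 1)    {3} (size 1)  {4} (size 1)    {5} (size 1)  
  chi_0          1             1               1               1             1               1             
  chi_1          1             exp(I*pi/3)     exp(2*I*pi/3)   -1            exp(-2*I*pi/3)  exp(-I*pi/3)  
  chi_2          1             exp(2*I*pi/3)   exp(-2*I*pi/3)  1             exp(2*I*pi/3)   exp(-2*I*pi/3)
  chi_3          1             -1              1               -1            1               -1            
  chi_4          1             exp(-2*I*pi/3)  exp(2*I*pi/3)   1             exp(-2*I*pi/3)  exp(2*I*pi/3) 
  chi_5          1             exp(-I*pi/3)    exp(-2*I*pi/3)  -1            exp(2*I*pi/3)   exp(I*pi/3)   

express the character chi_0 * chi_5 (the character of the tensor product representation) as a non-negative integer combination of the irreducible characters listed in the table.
chi_0 tensor chi_5 = chi_5 (all other irreducibles have multiplicity 0).

Working: The character of a tensor product is the pointwise product (chi_0 * chi_5)(C) = chi_0(C) * chi_5(C):
  {0}: (1)*(1), {1}: (1)*(exp(-I*pi/3)), {2}: (1)*(exp(-2*I*pi/3)), {3}: (1)*(-1), {4}: (1)*(exp(2*I*pi/3)), {5}: (1)*(exp(I*pi/3))
so (chi_0 * chi_5) takes values
  {0} -> 1, {1} -> exp(-I*pi/3), {2} -> exp(-2*I*pi/3), {3} -> -1, {4} -> exp(2*I*pi/3), {5} -> exp(I*pi/3).
Now take the inner product of this character with each irreducible chi from the table, <chi_0*chi_5, chi> = (1/6) sum_C |C| (chi_0*chi_5)(C) conj(chi(C)):
  <chi_0*chi_5, chi_0> = (1/6)[1*(1)*conj(1) + 1*(exp(-I*pi/3))*conj(1) + 1*(exp(-2*I*pi/3))*conj(1) + 1*(-1)*conj(1) + 1*(exp(2*I*pi/3))*conj(1) + 1*(exp(I*pi/3))*conj(1)]
      = (1/6)[(1) + (exp(-I*pi/3)) + (exp(-2*I*pi/3)) + (-1) + (exp(2*I*pi/3)) + (exp(I*pi/3))] = 0/6 = 0
  <chi_0*chi_5, chi_1> = (1/6)[1*(1)*conj(1) + 1*(exp(-I*pi/3))*conj(exp(I*pi/3)) + 1*(exp(-2*I*pi/3))*conj(exp(2*I*pi/3)) + 1*(-1)*conj(-1) + 1*(exp(2*I*pi/3))*conj(exp(-2*I*pi/3)) + 1*(exp(I*pi/3))*conj(exp(-I*pi/3))]
      = (1/6)[(1) + (exp(-2*I*pi/3)) + (exp(2*I*pi/3)) + (1) + (exp(-2*I*pi/3)) + (exp(2*I*pi/3))] = 0/6 = 0
  <chi_0*chi_5, chi_2> = (1/6)[1*(1)*conj(1) + 1*(exp(-I*pi/3))*conj(exp(2*I*pi/3)) + 1*(exp(-2*I*pi/3))*conj(exp(-2*I*pi/3)) + 1*(-1)*conj(1) + 1*(exp(2*I*pi/3))*conj(exp(2*I*pi/3)) + 1*(exp(I*pi/3))*conj(exp(-2*I*pi/3))]
      = (1/6)[(1) + (-1) + (1) + (-1) + (1) + (-1)] = 0/6 = 0
  <chi_0*chi_5, chi_3> = (1/6)[1*(1)*conj(1) + 1*(exp(-I*pi/3))*conj(-1) + 1*(exp(-2*I*pi/3))*conj(1) + 1*(-1)*conj(-1) + 1*(exp(2*I*pi/3))*conj(1) + 1*(exp(I*pi/3))*conj(-1)]
      = (1/6)[(1) + (-exp(-I*pi/3)) + (exp(-2*I*pi/3)) + (1) + (exp(2*I*pi/3)) + (-exp(I*pi/3))] = 0/6 = 0
  <chi_0*chi_5, chi_4> = (1/6)[1*(1)*conj(1) + 1*(exp(-I*pi/3))*conj(exp(-2*I*pi/3)) + 1*(exp(-2*I*pi/3))*conj(exp(2*I*pi/3)) + 1*(-1)*conj(1) + 1*(exp(2*I*pi/3))*conj(exp(-2*I*pi/3)) + 1*(exp(I*pi/3))*conj(exp(2*I*pi/3))]
      = (1/6)[(1) + (exp(I*pi/3)) + (exp(2*I*pi/3)) + (-1) + (exp(-2*I*pi/3)) + (exp(-I*pi/3))] = 0/6 = 0
  <chi_0*chi_5, chi_5> = (1/6)[1*(1)*conj(1) + 1*(exp(-I*pi/3))*conj(exp(-I*pi/3)) + 1*(exp(-2*I*pi/3))*conj(exp(-2*I*pi/3)) + 1*(-1)*conj(-1) + 1*(exp(2*I*pi/3))*conj(exp(2*I*pi/3)) + 1*(exp(I*pi/3))*conj(exp(I*pi/3))]
      = (1/6)[(1) + (1) + (1) + (1) + (1) + (1)] = 6/6 = 1
(Exp terms are combined using exp(i*s)*conj(exp(i*t)) = exp(i*(s-t)), and sums of them are collapsed using the identity that for every m > 1 the m distinct m-th roots of unity sum to 0, e.g. 1 + exp(2*I*pi/3) + exp(-2*I*pi/3) = 0.)
Hence the multiplicities are chi_5: 1. Dimension check: dim(chi_0)*dim(chi_5) = 1*1 = 1 and sum (mult * dim) = 1*1 = 1.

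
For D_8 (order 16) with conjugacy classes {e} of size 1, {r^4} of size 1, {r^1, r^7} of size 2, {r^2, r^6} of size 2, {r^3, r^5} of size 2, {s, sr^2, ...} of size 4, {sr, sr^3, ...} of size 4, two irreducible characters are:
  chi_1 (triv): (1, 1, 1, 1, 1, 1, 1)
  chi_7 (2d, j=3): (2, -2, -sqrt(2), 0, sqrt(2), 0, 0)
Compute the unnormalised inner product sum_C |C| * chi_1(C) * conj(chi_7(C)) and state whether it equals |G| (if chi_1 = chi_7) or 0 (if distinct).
Sum = 0; so <chi_1, chi_7> = 0 (distinct irreducibles are orthogonal).

Reasoning: Compute term by term over conjugacy classes (|C| * chi_1(C) * conj(chi_7(C))):
  1*(1)*conj(2) + 1*(1)*conj(-2) + 2*(1)*conj(-sqrt(2)) + 2*(1)*conj(0) + 2*(1)*conj(sqrt(2)) + 4*(1)*conj(0) + 4*(1)*conj(0)
  = (2) + (-2) + (-2*sqrt(2)) + (0) + (2*sqrt(2)) + (0) + (0)
  = 0.
Dividing by |G| = 16 gives 0/16 = 0, matching the row-orthogonality relation <chi_1, chi_7> = [chi_1 = chi_7].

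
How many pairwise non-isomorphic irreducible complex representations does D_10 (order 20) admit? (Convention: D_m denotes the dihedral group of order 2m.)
8

Justification: The number of irreducible complex representations of a finite group equals its number of conjugacy classes. D_10 has 8 conjugacy classes (n/2 + 3 for n even), so D_10 (order 20) has exactly 8 irreducible complex representations.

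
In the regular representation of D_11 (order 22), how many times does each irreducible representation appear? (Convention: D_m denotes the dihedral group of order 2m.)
Each irreducible V_i of dimension d_i appears with multiplicity d_i, i.e. rho_reg = (direct sum over all irreducibles V_i) d_i V_i. The irreducible dimensions for D_11 are 1, 1, 2, 2, 2, 2, 2: 2 irreducibles of dimension 1, each with multiplicity 1; 5 irreducibles of dimension 2, each with multiplicity 2. Total dimension 2*1*1 + 5*2*2 = 22 = |G|.

Justification: General theorem: in the regular representation of a finite group G, each irreducible appears with multiplicity equal to its dimension. Check: dim(rho_reg) = sum d_i^2 = 1 + 1 + 4 + 4 + 4 + 4 + 4 = 22 = |G|.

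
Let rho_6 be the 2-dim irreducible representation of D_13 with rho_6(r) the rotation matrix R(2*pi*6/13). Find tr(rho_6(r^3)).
chi_{rho_6}(r^3) = 2*cos(2*pi*6*3/13) = -2*cos(3*pi/13)

Why: rho_6(r^3) is rotation by angle 2*pi*6*3/13, whose trace is 2*cos(2*pi*6*3/13) = -2*cos(3*pi/13).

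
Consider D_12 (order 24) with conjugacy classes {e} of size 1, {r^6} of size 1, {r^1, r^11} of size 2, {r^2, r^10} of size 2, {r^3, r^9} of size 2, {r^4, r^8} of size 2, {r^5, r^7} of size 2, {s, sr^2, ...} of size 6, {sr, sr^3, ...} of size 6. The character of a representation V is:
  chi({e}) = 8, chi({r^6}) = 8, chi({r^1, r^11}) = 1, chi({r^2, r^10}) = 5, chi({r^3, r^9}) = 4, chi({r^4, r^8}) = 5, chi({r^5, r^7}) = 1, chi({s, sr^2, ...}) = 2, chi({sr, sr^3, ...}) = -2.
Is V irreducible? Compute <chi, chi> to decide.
Not irreducible (reducible): <chi, chi> = 13 > 1.

Why: <chi, chi> = (1/|G|) sum_C |C| * |chi(C)|^2 = (1/24)[1*|8|^2 + 1*|8|^2 + 2*|1|^2 + 2*|5|^2 + 2*|4|^2 + 2*|5|^2 + 2*|1|^2 + 6*|2|^2 + 6*|-2|^2]
  = (1/24)[(64) + (64) + (2) + (50) + (32) + (50) + (2) + (24) + (24)] = 312/24 = 13.
A character is irreducible iff <chi, chi> = 1, so this representation is reducible.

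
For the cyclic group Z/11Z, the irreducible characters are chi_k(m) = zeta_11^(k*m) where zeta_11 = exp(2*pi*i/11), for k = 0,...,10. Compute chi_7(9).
chi_7(9) = zeta_11^63 = exp(-6*I*pi/11)

Derivation: chi_7(9) = zeta_11^(7*9) = zeta_11^63. Since zeta_11^11 = 1, this equals zeta_11^8 = exp(2*pi*i*8/11) = exp(-6*I*pi/11).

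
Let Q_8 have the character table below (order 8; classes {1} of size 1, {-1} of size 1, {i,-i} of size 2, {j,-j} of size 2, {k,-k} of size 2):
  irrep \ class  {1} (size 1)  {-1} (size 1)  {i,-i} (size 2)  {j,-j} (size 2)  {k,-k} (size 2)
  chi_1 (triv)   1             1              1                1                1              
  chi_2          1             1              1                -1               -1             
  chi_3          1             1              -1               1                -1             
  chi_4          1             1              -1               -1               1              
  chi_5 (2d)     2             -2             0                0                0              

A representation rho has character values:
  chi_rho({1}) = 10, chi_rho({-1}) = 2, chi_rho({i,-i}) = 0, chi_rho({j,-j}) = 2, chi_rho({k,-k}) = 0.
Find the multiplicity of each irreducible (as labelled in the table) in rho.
Multiplicities: chi_1: 2, chi_2: 1, chi_3: 2, chi_4: 1, chi_5: 2.

Justification: Use <chi_rho, chi> = (1/|G|) sum_C |C| * chi_rho(C) * conj(chi(C)) with |G| = 8 for each irreducible chi in the table:
  <chi_rho, chi_1> = (1/8)[1*(10)*conj(1) + 1*(2)*conj(1) + 2*(0)*conj(1) + 2*(2)*conj(1) + 2*(0)*conj(1)]
      = (1/8)[(10) + (2) + (0) + (4) + (0)] = 16/8 = 2
  <chi_rho, chi_2> = (1/8)[1*(10)*conj(1) + 1*(2)*conj(1) + 2*(0)*conj(1) + 2*(2)*conj(-1) + 2*(0)*conj(-1)]
      = (1/8)[(10) + (2) + (0) + (-4) + (0)] = 8/8 = 1
  <chi_rho, chi_3> = (1/8)[1*(10)*conj(1) + 1*(2)*conj(1) + 2*(0)*conj(-1) + 2*(2)*conj(1) + 2*(0)*conj(-1)]
      = (1/8)[(10) + (2) + (0) + (4) + (0)] = 16/8 = 2
  <chi_rho, chi_4> = (1/8)[1*(10)*conj(1) + 1*(2)*conj(1) + 2*(0)*conj(-1) + 2*(2)*conj(-1) + 2*(0)*conj(1)]
      = (1/8)[(10) + (2) + (0) + (-4) + (0)] = 8/8 = 1
  <chi_rho, chi_5> = (1/8)[1*(10)*conj(2) + 1*(2)*conj(-2) + 2*(0)*conj(0) + 2*(2)*conj(0) + 2*(0)*conj(0)]
      = (1/8)[(20) + (-4) + (0) + (0) + (0)] = 16/8 = 2
Dimension check: dim(rho) = sum (mult * dim) = 2*1 + 1*1 + 2*1 + 1*1 + 2*2 = 10 = chi_rho(e) = 10.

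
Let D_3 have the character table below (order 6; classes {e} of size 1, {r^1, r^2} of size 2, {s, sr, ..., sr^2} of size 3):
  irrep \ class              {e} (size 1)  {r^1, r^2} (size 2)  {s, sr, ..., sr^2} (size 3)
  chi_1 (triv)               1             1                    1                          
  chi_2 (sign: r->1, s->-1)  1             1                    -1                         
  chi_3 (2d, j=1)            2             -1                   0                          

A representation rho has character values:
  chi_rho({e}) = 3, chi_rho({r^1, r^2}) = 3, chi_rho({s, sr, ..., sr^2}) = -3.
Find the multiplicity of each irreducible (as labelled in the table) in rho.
Multiplicities: chi_1: 0, chi_2: 3, chi_3: 0.

Justification: Use <chi_rho, chi> = (1/|G|) sum_C |C| * chi_rho(C) * conj(chi(C)) with |G| = 6 for each irreducible chi in the table:
  <chi_rho, chi_1> = (1/6)[1*(3)*conj(1) + 2*(3)*conj(1) + 3*(-3)*conj(1)]
      = (1/6)[(3) + (6) + (-9)] = 0/6 = 0
  <chi_rho, chi_2> = (1/6)[1*(3)*conj(1) + 2*(3)*conj(1) + 3*(-3)*conj(-1)]
      = (1/6)[(3) + (6) + (9)] = 18/6 = 3
  <chi_rho, chi_3> = (1/6)[1*(3)*conj(2) + 2*(3)*conj(-1) + 3*(-3)*conj(0)]
      = (1/6)[(6) + (-6) + (0)] = 0/6 = 0
Dimension check: dim(rho) = sum (mult * dim) = 0*1 + 3*1 + 0*2 = 3 = chi_rho(e) = 3.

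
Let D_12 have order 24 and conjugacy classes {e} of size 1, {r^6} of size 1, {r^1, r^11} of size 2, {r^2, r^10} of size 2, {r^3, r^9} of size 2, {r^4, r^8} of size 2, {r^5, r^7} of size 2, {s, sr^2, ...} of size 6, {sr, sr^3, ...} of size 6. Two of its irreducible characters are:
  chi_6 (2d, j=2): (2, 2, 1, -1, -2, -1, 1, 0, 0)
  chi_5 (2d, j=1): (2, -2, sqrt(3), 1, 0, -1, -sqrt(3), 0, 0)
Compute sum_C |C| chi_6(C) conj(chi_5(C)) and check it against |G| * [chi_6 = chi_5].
Sum = 0; so <chi_6, chi_5> = 0 (distinct irreducibles are orthogonal).

Working: Compute term by term over conjugacy classes (|C| * chi_6(C) * conj(chi_5(C))):
  1*(2)*conj(2) + 1*(2)*conj(-2) + 2*(1)*conj(sqrt(3)) + 2*(-1)*conj(1) + 2*(-2)*conj(0) + 2*(-1)*conj(-1) + 2*(1)*conj(-sqrt(3)) + 6*(0)*conj(0) + 6*(0)*conj(0)
  = (4) + (-4) + (2*sqrt(3)) + (-2) + (0) + (2) + (-2*sqrt(3)) + (0) + (0)
  = 0.
Dividing by |G| = 24 gives 0/24 = 0, matching the row-orthogonality relation <chi_6, chi_5> = [chi_6 = chi_5].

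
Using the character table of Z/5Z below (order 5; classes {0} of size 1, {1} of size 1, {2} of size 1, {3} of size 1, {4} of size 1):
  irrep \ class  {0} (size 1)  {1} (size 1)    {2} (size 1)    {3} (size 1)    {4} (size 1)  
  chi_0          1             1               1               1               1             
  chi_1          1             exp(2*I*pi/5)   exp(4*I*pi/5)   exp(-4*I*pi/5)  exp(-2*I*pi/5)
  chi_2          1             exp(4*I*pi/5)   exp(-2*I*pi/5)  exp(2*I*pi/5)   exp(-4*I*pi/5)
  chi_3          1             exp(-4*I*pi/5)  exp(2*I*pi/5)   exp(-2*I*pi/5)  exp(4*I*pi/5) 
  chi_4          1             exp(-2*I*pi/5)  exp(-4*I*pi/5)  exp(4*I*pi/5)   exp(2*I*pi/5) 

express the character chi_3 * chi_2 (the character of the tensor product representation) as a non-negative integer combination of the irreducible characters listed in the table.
chi_3 tensor chi_2 = chi_0 (all other irreducibles have multiplicity 0).

Reasoning: The character of a tensor product is the pointwise product (chi_3 * chi_2)(C) = chi_3(C) * chi_2(C):
  {0}: (1)*(1), {1}: (exp(-4*I*pi/5))*(exp(4*I*pi/5)), {2}: (exp(2*I*pi/5))*(exp(-2*I*pi/5)), {3}: (exp(-2*I*pi/5))*(exp(2*I*pi/5)), {4}: (exp(4*I*pi/5))*(exp(-4*I*pi/5))
so (chi_3 * chi_2) takes values
  {0} -> 1, {1} -> 1, {2} -> 1, {3} -> 1, {4} -> 1.
Now take the inner product of this character with each irreducible chi from the table, <chi_3*chi_2, chi> = (1/5) sum_C |C| (chi_3*chi_2)(C) conj(chi(C)):
  <chi_3*chi_2, chi_0> = (1/5)[1*(1)*conj(1) + 1*(1)*conj(1) + 1*(1)*conj(1) + 1*(1)*conj(1) + 1*(1)*conj(1)]
      = (1/5)[(1) + (1) + (1) + (1) + (1)] = 5/5 = 1
  <chi_3*chi_2, chi_1> = (1/5)[1*(1)*conj(1) + 1*(1)*conj(exp(2*I*pi/5)) + 1*(1)*conj(exp(4*I*pi/5)) + 1*(1)*conj(exp(-4*I*pi/5)) + 1*(1)*conj(exp(-2*I*pi/5))]
      = (1/5)[(1) + (exp(-2*I*pi/5)) + (exp(-4*I*pi/5)) + (exp(4*I*pi/5)) + (exp(2*I*pi/5))] = 0/5 = 0
  <chi_3*chi_2, chi_2> = (1/5)[1*(1)*conj(1) + 1*(1)*conj(exp(4*I*pi/5)) + 1*(1)*conj(exp(-2*I*pi/5)) + 1*(1)*conj(exp(2*I*pi/5)) + 1*(1)*conj(exp(-4*I*pi/5))]
      = (1/5)[(1) + (exp(-4*I*pi/5)) + (exp(2*I*pi/5)) + (exp(-2*I*pi/5)) + (exp(4*I*pi/5))] = 0/5 = 0
  <chi_3*chi_2, chi_3> = (1/5)[1*(1)*conj(1) + 1*(1)*conj(exp(-4*I*pi/5)) + 1*(1)*conj(exp(2*I*pi/5)) + 1*(1)*conj(exp(-2*I*pi/5)) + 1*(1)*conj(exp(4*I*pi/5))]
      = (1/5)[(1) + (exp(4*I*pi/5)) + (exp(-2*I*pi/5)) + (exp(2*I*pi/5)) + (exp(-4*I*pi/5))] = 0/5 = 0
  <chi_3*chi_2, chi_4> = (1/5)[1*(1)*conj(1) + 1*(1)*conj(exp(-2*I*pi/5)) + 1*(1)*conj(exp(-4*I*pi/5)) + 1*(1)*conj(exp(4*I*pi/5)) + 1*(1)*conj(exp(2*I*pi/5))]
      = (1/5)[(1) + (exp(2*I*pi/5)) + (exp(4*I*pi/5)) + (exp(-4*I*pi/5)) + (exp(-2*I*pi/5))] = 0/5 = 0
(Exp terms are combined using exp(i*s)*conj(exp(i*t)) = exp(i*(s-t)), and sums of them are collapsed using the identity that for every m > 1 the m distinct m-th roots of unity sum to 0, e.g. 1 + exp(2*I*pi/3) + exp(-2*I*pi/3) = 0.)
Hence the multiplicities are chi_0: 1. Dimension check: dim(chi_3)*dim(chi_2) = 1*1 = 1 and sum (mult * dim) = 1*1 = 1.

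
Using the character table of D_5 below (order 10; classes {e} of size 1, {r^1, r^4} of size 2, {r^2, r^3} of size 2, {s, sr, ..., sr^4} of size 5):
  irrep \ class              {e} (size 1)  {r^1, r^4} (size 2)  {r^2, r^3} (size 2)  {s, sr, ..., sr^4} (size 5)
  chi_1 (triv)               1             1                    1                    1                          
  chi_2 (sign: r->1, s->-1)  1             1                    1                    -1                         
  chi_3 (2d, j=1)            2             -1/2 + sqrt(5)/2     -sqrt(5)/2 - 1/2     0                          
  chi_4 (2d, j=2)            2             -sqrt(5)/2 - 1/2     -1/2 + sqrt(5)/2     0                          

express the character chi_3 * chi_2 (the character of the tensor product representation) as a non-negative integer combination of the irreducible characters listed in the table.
chi_3 tensor chi_2 = chi_3 (all other irreducibles have multiplicity 0).

Justification: The character of a tensor product is the pointwise product (chi_3 * chi_2)(C) = chi_3(C) * chi_2(C):
  {e}: (2)*(1), {r^1, r^4}: (-1/2 + sqrt(5)/2)*(1), {r^2, r^3}: (-sqrt(5)/2 - 1/2)*(1), {s, sr, ..., sr^4}: (0)*(-1)
so (chi_3 * chi_2) takes values
  {e} -> 2, {r^1, r^4} -> -1/2 + sqrt(5)/2, {r^2, r^3} -> -sqrt(5)/2 - 1/2, {s, sr, ..., sr^4} -> 0.
Now take the inner product of this character with each irreducible chi from the table, <chi_3*chi_2, chi> = (1/10) sum_C |C| (chi_3*chi_2)(C) conj(chi(C)):
  <chi_3*chi_2, chi_1> = (1/10)[1*(2)*conj(1) + 2*(-1/2 + sqrt(5)/2)*conj(1) + 2*(-sqrt(5)/2 - 1/2)*conj(1) + 5*(0)*conj(1)]
      = (1/10)[(2) + (-1 + sqrt(5)) + (-sqrt(5) - 1) + (0)] = 0/10 = 0
  <chi_3*chi_2, chi_2> = (1/10)[1*(2)*conj(1) + 2*(-1/2 + sqrt(5)/2)*conj(1) + 2*(-sqrt(5)/2 - 1/2)*conj(1) + 5*(0)*conj(-1)]
      = (1/10)[(2) + (-1 + sqrt(5)) + (-sqrt(5) - 1) + (0)] = 0/10 = 0
  <chi_3*chi_2, chi_3> = (1/10)[1*(2)*conj(2) + 2*(-1/2 + sqrt(5)/2)*conj(-1/2 + sqrt(5)/2) + 2*(-sqrt(5)/2 - 1/2)*conj(-sqrt(5)/2 - 1/2) + 5*(0)*conj(0)]
      = (1/10)[(4) + (3 - sqrt(5)) + (sqrt(5) + 3) + (0)] = 10/10 = 1
  <chi_3*chi_2, chi_4> = (1/10)[1*(2)*conj(2) + 2*(-1/2 + sqrt(5)/2)*conj(-sqrt(5)/2 - 1/2) + 2*(-sqrt(5)/2 - 1/2)*conj(-1/2 + sqrt(5)/2) + 5*(0)*conj(0)]
      = (1/10)[(4) + (-2) + (-2) + (0)] = 0/10 = 0
Hence the multiplicities are chi_3: 1. Dimension check: dim(chi_3)*dim(chi_2) = 2*1 = 2 and sum (mult * dim) = 1*2 = 2.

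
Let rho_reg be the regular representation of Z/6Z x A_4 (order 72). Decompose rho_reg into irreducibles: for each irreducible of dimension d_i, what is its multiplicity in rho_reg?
Each irreducible V_i of dimension d_i appears with multiplicity d_i, i.e. rho_reg = (direct sum over all irreducibles V_i) d_i V_i. The irreducible dimensions for Z/6Z x A_4 are 1, 1, 1, 1, 1, 1, 1, 1, 1, 1, 1, 1, 1, 1, 1, 1, 1, 1, 3, 3, 3, 3, 3, 3: 18 irreducibles of dimension 1, each with multiplicity 1; 6 irreducibles of dimension 3, each with multiplicity 3. Total dimension 18*1*1 + 6*3*3 = 72 = |G|.

Argument: General theorem: in the regular representation of a finite group G, each irreducible appears with multiplicity equal to its dimension. Check: dim(rho_reg) = sum d_i^2 = 1 + 1 + 1 + 1 + 1 + 1 + 1 + 1 + 1 + 1 + 1 + 1 + 1 + 1 + 1 + 1 + 1 + 1 + 9 + 9 + 9 + 9 + 9 + 9 = 72 = |G|.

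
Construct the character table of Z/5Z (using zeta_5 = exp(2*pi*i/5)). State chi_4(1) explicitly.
Character table of Z/5Z (irreps indexed chi_0,...,chi_4 with chi_k(m) = zeta_5^(k*m), zeta_5 = exp(2*pi*i/5)):
  irrep \ class  {0} (size 1)  {1} (size 1)    {2} (size 1)    {3} (size 1)    {4} (size 1)  
  chi_0          1             1               1               1               1             
  chi_1          1             exp(2*I*pi/5)   exp(4*I*pi/5)   exp(-4*I*pi/5)  exp(-2*I*pi/5)
  chi_2          1             exp(4*I*pi/5)   exp(-2*I*pi/5)  exp(2*I*pi/5)   exp(-4*I*pi/5)
  chi_3          1             exp(-4*I*pi/5)  exp(2*I*pi/5)   exp(-2*I*pi/5)  exp(4*I*pi/5) 
  chi_4          1             exp(-2*I*pi/5)  exp(-4*I*pi/5)  exp(4*I*pi/5)   exp(2*I*pi/5) 

Spot check: chi_4(1) = zeta_5^(4*1) = zeta_5^4 = exp(-2*I*pi/5).

Z/5Z is abelian, so all 5 irreducible complex representations are 1-dimensional. They are given by chi_k(m) = zeta_5^(k*m) for k = 0,...,4. Row orthogonality: sum_m chi_k(m) conj(chi_l(m)) = 5 * [k = l].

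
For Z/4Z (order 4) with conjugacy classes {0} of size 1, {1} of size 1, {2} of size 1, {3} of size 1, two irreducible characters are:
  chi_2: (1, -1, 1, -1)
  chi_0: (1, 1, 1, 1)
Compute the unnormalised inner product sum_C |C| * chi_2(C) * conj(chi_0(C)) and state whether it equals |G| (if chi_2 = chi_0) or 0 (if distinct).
Sum = 0; so <chi_2, chi_0> = 0 (distinct irreducibles are orthogonal).

Working: Compute term by term over conjugacy classes (|C| * chi_2(C) * conj(chi_0(C))):
  1*(1)*conj(1) + 1*(-1)*conj(1) + 1*(1)*conj(1) + 1*(-1)*conj(1)
  = (1) + (-1) + (1) + (-1)
  = 0.
(Exp terms are combined using exp(i*s)*conj(exp(i*t)) = exp(i*(s-t)), and sums of them are collapsed using the identity that for every m > 1 the m distinct m-th roots of unity sum to 0, e.g. 1 + exp(2*I*pi/3) + exp(-2*I*pi/3) = 0.)
Dividing by |G| = 4 gives 0/4 = 0, matching the row-orthogonality relation <chi_2, chi_0> = [chi_2 = chi_0].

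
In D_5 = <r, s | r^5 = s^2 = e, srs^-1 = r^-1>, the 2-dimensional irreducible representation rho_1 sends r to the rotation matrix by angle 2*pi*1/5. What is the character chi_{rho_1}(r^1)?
chi_{rho_1}(r^1) = 2*cos(2*pi*1*1/5) = -1/2 + sqrt(5)/2

Reasoning: rho_1(r^1) is rotation by angle 2*pi*1*1/5, whose trace is 2*cos(2*pi*1*1/5) = -1/2 + sqrt(5)/2.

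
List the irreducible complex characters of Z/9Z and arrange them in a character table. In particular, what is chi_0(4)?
Character table of Z/9Z (irreps indexed chi_0,...,chi_8 with chi_k(m) = zeta_9^(k*m), zeta_9 = exp(2*pi*i/9)):
  irrep \ class  {0} (size 1)  {1} (size 1)    {2} (size 1)    {3} (size 1)    {4} (size 1)    {5} (size 1)    {6} (size 1)    {7} (size 1)    {8} (size 1)  
  chi_0          1             1               1               1               1               1               1               1               1             
  chi_1          1             exp(2*I*pi/9)   exp(4*I*pi/9)   exp(2*I*pi/3)   exp(8*I*pi/9)   exp(-8*I*pi/9)  exp(-2*I*pi/3)  exp(-4*I*pi/9)  exp(-2*I*pi/9)
  chi_2          1             exp(4*I*pi/9)   exp(8*I*pi/9)   exp(-2*I*pi/3)  exp(-2*I*pi/9)  exp(2*I*pi/9)   exp(2*I*pi/3)   exp(-8*I*pi/9)  exp(-4*I*pi/9)
  chi_3          1             exp(2*I*pi/3)   exp(-2*I*pi/3)  1               exp(2*I*pi/3)   exp(-2*I*pi/3)  1               exp(2*I*pi/3)   exp(-2*I*pi/3)
  chi_4          1             exp(8*I*pi/9)   exp(-2*I*pi/9)  exp(2*I*pi/3)   exp(-4*I*pi/9)  exp(4*I*pi/9)   exp(-2*I*pi/3)  exp(2*I*pi/9)   exp(-8*I*pi/9)
  chi_5          1             exp(-8*I*pi/9)  exp(2*I*pi/9)   exp(-2*I*pi/3)  exp(4*I*pi/9)   exp(-4*I*pi/9)  exp(2*I*pi/3)   exp(-2*I*pi/9)  exp(8*I*pi/9) 
  chi_6          1             exp(-2*I*pi/3)  exp(2*I*pi/3)   1               exp(-2*I*pi/3)  exp(2*I*pi/3)   1               exp(-2*I*pi/3)  exp(2*I*pi/3) 
  chi_7          1             exp(-4*I*pi/9)  exp(-8*I*pi/9)  exp(2*I*pi/3)   exp(2*I*pi/9)   exp(-2*I*pi/9)  exp(-2*I*pi/3)  exp(8*I*pi/9)   exp(4*I*pi/9) 
  chi_8          1             exp(-2*I*pi/9)  exp(-4*I*pi/9)  exp(-2*I*pi/3)  exp(-8*I*pi/9)  exp(8*I*pi/9)   exp(2*I*pi/3)   exp(4*I*pi/9)   exp(2*I*pi/9) 

Spot check: chi_0(4) = zeta_9^(0*4) = zeta_9^0 = 1.

Solution. Z/9Z is abelian, so all 9 irreducible complex representations are 1-dimensional. They are given by chi_k(m) = zeta_9^(k*m) for k = 0,...,8. Row orthogonality: sum_m chi_k(m) conj(chi_l(m)) = 9 * [k = l].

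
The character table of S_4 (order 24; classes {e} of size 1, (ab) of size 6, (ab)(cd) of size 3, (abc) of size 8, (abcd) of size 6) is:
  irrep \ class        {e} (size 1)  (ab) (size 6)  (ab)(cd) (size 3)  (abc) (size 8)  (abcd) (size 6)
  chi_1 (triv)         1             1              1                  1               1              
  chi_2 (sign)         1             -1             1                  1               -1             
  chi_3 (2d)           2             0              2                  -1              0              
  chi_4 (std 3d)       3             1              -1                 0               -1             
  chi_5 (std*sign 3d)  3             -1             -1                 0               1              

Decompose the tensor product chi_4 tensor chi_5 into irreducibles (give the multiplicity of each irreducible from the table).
chi_4 tensor chi_5 = chi_2 + chi_3 + chi_4 + chi_5 (all other irreducibles have multiplicity 0).

Proof sketch: The character of a tensor product is the pointwise product (chi_4 * chi_5)(C) = chi_4(C) * chi_5(C):
  {e}: (3)*(3), (ab): (1)*(-1), (ab)(cd): (-1)*(-1), (abc): (0)*(0), (abcd): (-1)*(1)
so (chi_4 * chi_5) takes values
  {e} -> 9, (ab) -> -1, (ab)(cd) -> 1, (abc) -> 0, (abcd) -> -1.
Now take the inner product of this character with each irreducible chi from the table, <chi_4*chi_5, chi> = (1/24) sum_C |C| (chi_4*chi_5)(C) conj(chi(C)):
  <chi_4*chi_5, chi_1> = (1/24)[1*(9)*conj(1) + 6*(-1)*conj(1) + 3*(1)*conj(1) + 8*(0)*conj(1) + 6*(-1)*conj(1)]
      = (1/24)[(9) + (-6) + (3) + (0) + (-6)] = 0/24 = 0
  <chi_4*chi_5, chi_2> = (1/24)[1*(9)*conj(1) + 6*(-1)*conj(-1) + 3*(1)*conj(1) + 8*(0)*conj(1) + 6*(-1)*conj(-1)]
      = (1/24)[(9) + (6) + (3) + (0) + (6)] = 24/24 = 1
  <chi_4*chi_5, chi_3> = (1/24)[1*(9)*conj(2) + 6*(-1)*conj(0) + 3*(1)*conj(2) + 8*(0)*conj(-1) + 6*(-1)*conj(0)]
      = (1/24)[(18) + (0) + (6) + (0) + (0)] = 24/24 = 1
  <chi_4*chi_5, chi_4> = (1/24)[1*(9)*conj(3) + 6*(-1)*conj(1) + 3*(1)*conj(-1) + 8*(0)*conj(0) + 6*(-1)*conj(-1)]
      = (1/24)[(27) + (-6) + (-3) + (0) + (6)] = 24/24 = 1
  <chi_4*chi_5, chi_5> = (1/24)[1*(9)*conj(3) + 6*(-1)*conj(-1) + 3*(1)*conj(-1) + 8*(0)*conj(0) + 6*(-1)*conj(1)]
      = (1/24)[(27) + (6) + (-3) + (0) + (-6)] = 24/24 = 1
Hence the multiplicities are chi_2: 1, chi_3: 1, chi_4: 1, chi_5: 1. Dimension check: dim(chi_4)*dim(chi_5) = 3*3 = 9 and sum (mult * dim) = 1*1 + 1*2 + 1*3 + 1*3 = 9.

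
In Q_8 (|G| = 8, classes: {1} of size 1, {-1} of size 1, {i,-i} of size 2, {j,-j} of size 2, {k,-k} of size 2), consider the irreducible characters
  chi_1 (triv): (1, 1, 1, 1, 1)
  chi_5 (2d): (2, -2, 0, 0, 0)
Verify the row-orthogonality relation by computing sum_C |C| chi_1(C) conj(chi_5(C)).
Sum = 0; so <chi_1, chi_5> = 0 (distinct irreducibles are orthogonal).

Why: Compute term by term over conjugacy classes (|C| * chi_1(C) * conj(chi_5(C))):
  1*(1)*conj(2) + 1*(1)*conj(-2) + 2*(1)*conj(0) + 2*(1)*conj(0) + 2*(1)*conj(0)
  = (2) + (-2) + (0) + (0) + (0)
  = 0.
Dividing by |G| = 8 gives 0/8 = 0, matching the row-orthogonality relation <chi_1, chi_5> = [chi_1 = chi_5].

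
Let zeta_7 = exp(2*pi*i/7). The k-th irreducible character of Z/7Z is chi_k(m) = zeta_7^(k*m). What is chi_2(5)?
chi_2(5) = zeta_7^10 = exp(6*I*pi/7)

Solution. chi_2(5) = zeta_7^(2*5) = zeta_7^10. Since zeta_7^7 = 1, this equals zeta_7^3 = exp(2*pi*i*3/7) = exp(6*I*pi/7).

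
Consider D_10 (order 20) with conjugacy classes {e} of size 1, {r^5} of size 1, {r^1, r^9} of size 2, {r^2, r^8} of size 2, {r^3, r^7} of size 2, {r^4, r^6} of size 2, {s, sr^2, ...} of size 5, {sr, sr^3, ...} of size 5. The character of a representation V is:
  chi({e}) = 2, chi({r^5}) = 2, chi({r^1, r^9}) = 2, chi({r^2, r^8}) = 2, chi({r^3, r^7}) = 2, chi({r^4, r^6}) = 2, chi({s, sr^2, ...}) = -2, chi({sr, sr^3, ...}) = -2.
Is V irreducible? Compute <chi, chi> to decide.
Not irreducible (reducible): <chi, chi> = 4 > 1.

Derivation: <chi, chi> = (1/|G|) sum_C |C| * |chi(C)|^2 = (1/20)[1*|2|^2 + 1*|2|^2 + 2*|2|^2 + 2*|2|^2 + 2*|2|^2 + 2*|2|^2 + 5*|-2|^2 + 5*|-2|^2]
  = (1/20)[(4) + (4) + (8) + (8) + (8) + (8) + (20) + (20)] = 80/20 = 4.
A character is irreducible iff <chi, chi> = 1, so this representation is reducible.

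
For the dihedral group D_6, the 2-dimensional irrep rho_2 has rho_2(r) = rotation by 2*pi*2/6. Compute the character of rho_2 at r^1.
chi_{rho_2}(r^1) = 2*cos(2*pi*2*1/6) = -1

Why: rho_2(r^1) is rotation by angle 2*pi*2*1/6, whose trace is 2*cos(2*pi*2*1/6) = -1.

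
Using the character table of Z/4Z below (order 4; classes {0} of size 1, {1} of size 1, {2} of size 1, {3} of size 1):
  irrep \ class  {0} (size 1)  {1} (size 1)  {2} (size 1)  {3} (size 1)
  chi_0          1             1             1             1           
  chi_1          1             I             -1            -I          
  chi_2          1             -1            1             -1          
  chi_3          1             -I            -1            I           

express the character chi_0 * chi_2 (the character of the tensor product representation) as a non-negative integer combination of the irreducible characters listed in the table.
chi_0 tensor chi_2 = chi_2 (all other irreducibles have multiplicity 0).

Explanation: The character of a tensor product is the pointwise product (chi_0 * chi_2)(C) = chi_0(C) * chi_2(C):
  {0}: (1)*(1), {1}: (1)*(-1), {2}: (1)*(1), {3}: (1)*(-1)
so (chi_0 * chi_2) takes values
  {0} -> 1, {1} -> -1, {2} -> 1, {3} -> -1.
Now take the inner product of this character with each irreducible chi from the table, <chi_0*chi_2, chi> = (1/4) sum_C |C| (chi_0*chi_2)(C) conj(chi(C)):
  <chi_0*chi_2, chi_0> = (1/4)[1*(1)*conj(1) + 1*(-1)*conj(1) + 1*(1)*conj(1) + 1*(-1)*conj(1)]
      = (1/4)[(1) + (-1) + (1) + (-1)] = 0/4 = 0
  <chi_0*chi_2, chi_1> = (1/4)[1*(1)*conj(1) + 1*(-1)*conj(I) + 1*(1)*conj(-1) + 1*(-1)*conj(-I)]
      = (1/4)[(1) + (I) + (-1) + (-I)] = 0/4 = 0
  <chi_0*chi_2, chi_2> = (1/4)[1*(1)*conj(1) + 1*(-1)*conj(-1) + 1*(1)*conj(1) + 1*(-1)*conj(-1)]
      = (1/4)[(1) + (1) + (1) + (1)] = 4/4 = 1
  <chi_0*chi_2, chi_3> = (1/4)[1*(1)*conj(1) + 1*(-1)*conj(-I) + 1*(1)*conj(-1) + 1*(-1)*conj(I)]
      = (1/4)[(1) + (-I) + (-1) + (I)] = 0/4 = 0
(Exp terms are combined using exp(i*s)*conj(exp(i*t)) = exp(i*(s-t)), and sums of them are collapsed using the identity that for every m > 1 the m distinct m-th roots of unity sum to 0, e.g. 1 + exp(2*I*pi/3) + exp(-2*I*pi/3) = 0.)
Hence the multiplicities are chi_2: 1. Dimension check: dim(chi_0)*dim(chi_2) = 1*1 = 1 and sum (mult * dim) = 1*1 = 1.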